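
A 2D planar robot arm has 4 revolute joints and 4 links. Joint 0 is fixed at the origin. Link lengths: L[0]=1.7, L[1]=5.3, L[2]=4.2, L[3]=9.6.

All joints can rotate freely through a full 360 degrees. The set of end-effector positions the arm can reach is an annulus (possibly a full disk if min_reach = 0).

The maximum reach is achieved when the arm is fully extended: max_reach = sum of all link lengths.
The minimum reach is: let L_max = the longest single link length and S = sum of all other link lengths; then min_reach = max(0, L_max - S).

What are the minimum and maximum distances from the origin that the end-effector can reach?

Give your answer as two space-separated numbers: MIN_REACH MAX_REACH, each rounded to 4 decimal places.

Link lengths: [1.7, 5.3, 4.2, 9.6]
max_reach = 1.7 + 5.3 + 4.2 + 9.6 = 20.8
L_max = max([1.7, 5.3, 4.2, 9.6]) = 9.6
S (sum of others) = 20.8 - 9.6 = 11.2
min_reach = max(0, 9.6 - 11.2) = max(0, -1.6) = 0

Answer: 0.0000 20.8000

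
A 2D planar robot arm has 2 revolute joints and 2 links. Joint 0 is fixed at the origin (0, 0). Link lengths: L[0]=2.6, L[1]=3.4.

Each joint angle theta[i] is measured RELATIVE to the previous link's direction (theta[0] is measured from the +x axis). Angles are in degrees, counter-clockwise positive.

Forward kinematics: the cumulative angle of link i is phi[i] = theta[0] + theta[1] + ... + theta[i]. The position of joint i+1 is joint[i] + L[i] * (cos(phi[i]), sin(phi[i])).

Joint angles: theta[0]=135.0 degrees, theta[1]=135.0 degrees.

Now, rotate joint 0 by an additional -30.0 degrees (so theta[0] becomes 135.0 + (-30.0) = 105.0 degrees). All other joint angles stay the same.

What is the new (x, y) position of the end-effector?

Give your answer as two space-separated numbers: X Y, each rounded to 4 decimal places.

joint[0] = (0.0000, 0.0000)  (base)
link 0: phi[0] = 105 = 105 deg
  cos(105 deg) = -0.2588, sin(105 deg) = 0.9659
  joint[1] = (0.0000, 0.0000) + 2.6 * (-0.2588, 0.9659) = (0.0000 + -0.6729, 0.0000 + 2.5114) = (-0.6729, 2.5114)
link 1: phi[1] = 105 + 135 = 240 deg
  cos(240 deg) = -0.5000, sin(240 deg) = -0.8660
  joint[2] = (-0.6729, 2.5114) + 3.4 * (-0.5000, -0.8660) = (-0.6729 + -1.7000, 2.5114 + -2.9445) = (-2.3729, -0.4331)
End effector: (-2.3729, -0.4331)

Answer: -2.3729 -0.4331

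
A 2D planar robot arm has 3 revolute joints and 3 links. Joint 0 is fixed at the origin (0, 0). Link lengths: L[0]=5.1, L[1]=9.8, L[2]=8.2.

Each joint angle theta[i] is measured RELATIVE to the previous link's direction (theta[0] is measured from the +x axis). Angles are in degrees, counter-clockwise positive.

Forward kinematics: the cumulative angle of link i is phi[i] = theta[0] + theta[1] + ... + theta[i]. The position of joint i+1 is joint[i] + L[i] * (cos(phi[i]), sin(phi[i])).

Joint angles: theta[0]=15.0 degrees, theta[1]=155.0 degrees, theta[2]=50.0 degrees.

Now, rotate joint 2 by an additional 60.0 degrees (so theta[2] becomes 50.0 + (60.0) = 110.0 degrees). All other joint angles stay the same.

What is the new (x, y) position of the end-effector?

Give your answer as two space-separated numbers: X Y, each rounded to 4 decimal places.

Answer: -3.3010 -5.0537

Derivation:
joint[0] = (0.0000, 0.0000)  (base)
link 0: phi[0] = 15 = 15 deg
  cos(15 deg) = 0.9659, sin(15 deg) = 0.2588
  joint[1] = (0.0000, 0.0000) + 5.1 * (0.9659, 0.2588) = (0.0000 + 4.9262, 0.0000 + 1.3200) = (4.9262, 1.3200)
link 1: phi[1] = 15 + 155 = 170 deg
  cos(170 deg) = -0.9848, sin(170 deg) = 0.1736
  joint[2] = (4.9262, 1.3200) + 9.8 * (-0.9848, 0.1736) = (4.9262 + -9.6511, 1.3200 + 1.7018) = (-4.7249, 3.0217)
link 2: phi[2] = 15 + 155 + 110 = 280 deg
  cos(280 deg) = 0.1736, sin(280 deg) = -0.9848
  joint[3] = (-4.7249, 3.0217) + 8.2 * (0.1736, -0.9848) = (-4.7249 + 1.4239, 3.0217 + -8.0754) = (-3.3010, -5.0537)
End effector: (-3.3010, -5.0537)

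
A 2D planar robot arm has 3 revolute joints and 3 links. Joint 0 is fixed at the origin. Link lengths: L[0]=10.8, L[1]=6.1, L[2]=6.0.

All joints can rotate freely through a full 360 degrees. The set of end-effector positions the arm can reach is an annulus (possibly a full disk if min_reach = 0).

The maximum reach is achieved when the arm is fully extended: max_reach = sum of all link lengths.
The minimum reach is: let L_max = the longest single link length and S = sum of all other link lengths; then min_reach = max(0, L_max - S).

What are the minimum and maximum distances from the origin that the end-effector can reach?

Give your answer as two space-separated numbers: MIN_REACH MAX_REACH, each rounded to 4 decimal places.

Link lengths: [10.8, 6.1, 6.0]
max_reach = 10.8 + 6.1 + 6 = 22.9
L_max = max([10.8, 6.1, 6.0]) = 10.8
S (sum of others) = 22.9 - 10.8 = 12.1
min_reach = max(0, 10.8 - 12.1) = max(0, -1.3) = 0

Answer: 0.0000 22.9000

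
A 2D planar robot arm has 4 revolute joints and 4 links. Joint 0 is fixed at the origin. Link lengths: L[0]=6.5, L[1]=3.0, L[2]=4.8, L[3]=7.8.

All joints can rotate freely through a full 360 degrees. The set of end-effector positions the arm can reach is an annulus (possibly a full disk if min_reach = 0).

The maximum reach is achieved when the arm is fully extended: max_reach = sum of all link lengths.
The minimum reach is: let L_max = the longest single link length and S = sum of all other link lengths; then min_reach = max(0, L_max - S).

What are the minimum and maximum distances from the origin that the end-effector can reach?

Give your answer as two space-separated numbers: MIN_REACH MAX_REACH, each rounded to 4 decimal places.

Link lengths: [6.5, 3.0, 4.8, 7.8]
max_reach = 6.5 + 3 + 4.8 + 7.8 = 22.1
L_max = max([6.5, 3.0, 4.8, 7.8]) = 7.8
S (sum of others) = 22.1 - 7.8 = 14.3
min_reach = max(0, 7.8 - 14.3) = max(0, -6.5) = 0

Answer: 0.0000 22.1000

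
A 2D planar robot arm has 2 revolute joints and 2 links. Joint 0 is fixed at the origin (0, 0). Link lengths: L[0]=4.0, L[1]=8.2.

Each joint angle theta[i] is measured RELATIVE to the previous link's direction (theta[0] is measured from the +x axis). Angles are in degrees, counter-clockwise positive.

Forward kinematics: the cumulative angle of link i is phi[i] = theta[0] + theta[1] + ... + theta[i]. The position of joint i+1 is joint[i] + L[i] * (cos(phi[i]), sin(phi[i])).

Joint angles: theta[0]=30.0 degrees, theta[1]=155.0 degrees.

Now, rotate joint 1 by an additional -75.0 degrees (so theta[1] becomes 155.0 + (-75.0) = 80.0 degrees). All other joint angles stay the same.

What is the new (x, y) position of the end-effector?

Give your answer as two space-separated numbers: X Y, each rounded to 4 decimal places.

Answer: 0.6595 9.7055

Derivation:
joint[0] = (0.0000, 0.0000)  (base)
link 0: phi[0] = 30 = 30 deg
  cos(30 deg) = 0.8660, sin(30 deg) = 0.5000
  joint[1] = (0.0000, 0.0000) + 4 * (0.8660, 0.5000) = (0.0000 + 3.4641, 0.0000 + 2.0000) = (3.4641, 2.0000)
link 1: phi[1] = 30 + 80 = 110 deg
  cos(110 deg) = -0.3420, sin(110 deg) = 0.9397
  joint[2] = (3.4641, 2.0000) + 8.2 * (-0.3420, 0.9397) = (3.4641 + -2.8046, 2.0000 + 7.7055) = (0.6595, 9.7055)
End effector: (0.6595, 9.7055)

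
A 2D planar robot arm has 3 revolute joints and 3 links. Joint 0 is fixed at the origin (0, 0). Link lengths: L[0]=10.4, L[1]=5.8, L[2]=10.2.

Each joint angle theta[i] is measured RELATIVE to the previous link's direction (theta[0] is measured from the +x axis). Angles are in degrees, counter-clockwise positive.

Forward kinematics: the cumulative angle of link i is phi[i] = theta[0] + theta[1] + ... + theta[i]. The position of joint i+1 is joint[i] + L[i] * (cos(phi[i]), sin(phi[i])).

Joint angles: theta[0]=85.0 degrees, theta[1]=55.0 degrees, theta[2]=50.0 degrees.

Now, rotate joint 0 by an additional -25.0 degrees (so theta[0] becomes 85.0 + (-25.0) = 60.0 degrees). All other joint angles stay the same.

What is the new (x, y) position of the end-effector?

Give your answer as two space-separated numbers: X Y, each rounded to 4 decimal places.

joint[0] = (0.0000, 0.0000)  (base)
link 0: phi[0] = 60 = 60 deg
  cos(60 deg) = 0.5000, sin(60 deg) = 0.8660
  joint[1] = (0.0000, 0.0000) + 10.4 * (0.5000, 0.8660) = (0.0000 + 5.2000, 0.0000 + 9.0067) = (5.2000, 9.0067)
link 1: phi[1] = 60 + 55 = 115 deg
  cos(115 deg) = -0.4226, sin(115 deg) = 0.9063
  joint[2] = (5.2000, 9.0067) + 5.8 * (-0.4226, 0.9063) = (5.2000 + -2.4512, 9.0067 + 5.2566) = (2.7488, 14.2632)
link 2: phi[2] = 60 + 55 + 50 = 165 deg
  cos(165 deg) = -0.9659, sin(165 deg) = 0.2588
  joint[3] = (2.7488, 14.2632) + 10.2 * (-0.9659, 0.2588) = (2.7488 + -9.8524, 14.2632 + 2.6400) = (-7.1036, 16.9032)
End effector: (-7.1036, 16.9032)

Answer: -7.1036 16.9032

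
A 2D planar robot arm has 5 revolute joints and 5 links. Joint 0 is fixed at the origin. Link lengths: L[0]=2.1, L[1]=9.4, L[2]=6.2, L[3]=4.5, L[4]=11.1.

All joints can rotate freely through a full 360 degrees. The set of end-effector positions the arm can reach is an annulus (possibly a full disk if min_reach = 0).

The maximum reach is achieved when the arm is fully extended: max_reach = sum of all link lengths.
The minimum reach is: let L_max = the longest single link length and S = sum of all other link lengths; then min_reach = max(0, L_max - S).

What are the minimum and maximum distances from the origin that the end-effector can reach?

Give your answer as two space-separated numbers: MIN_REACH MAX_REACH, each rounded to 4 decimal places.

Link lengths: [2.1, 9.4, 6.2, 4.5, 11.1]
max_reach = 2.1 + 9.4 + 6.2 + 4.5 + 11.1 = 33.3
L_max = max([2.1, 9.4, 6.2, 4.5, 11.1]) = 11.1
S (sum of others) = 33.3 - 11.1 = 22.2
min_reach = max(0, 11.1 - 22.2) = max(0, -11.1) = 0

Answer: 0.0000 33.3000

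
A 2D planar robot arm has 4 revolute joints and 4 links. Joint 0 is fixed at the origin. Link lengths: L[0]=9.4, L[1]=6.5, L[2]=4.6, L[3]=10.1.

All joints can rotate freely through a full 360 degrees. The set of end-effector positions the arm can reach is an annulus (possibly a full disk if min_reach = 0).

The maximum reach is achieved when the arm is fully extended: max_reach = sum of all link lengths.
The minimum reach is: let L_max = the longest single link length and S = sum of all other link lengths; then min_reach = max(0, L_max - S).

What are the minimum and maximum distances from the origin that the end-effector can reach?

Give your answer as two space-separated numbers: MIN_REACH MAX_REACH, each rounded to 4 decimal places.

Link lengths: [9.4, 6.5, 4.6, 10.1]
max_reach = 9.4 + 6.5 + 4.6 + 10.1 = 30.6
L_max = max([9.4, 6.5, 4.6, 10.1]) = 10.1
S (sum of others) = 30.6 - 10.1 = 20.5
min_reach = max(0, 10.1 - 20.5) = max(0, -10.4) = 0

Answer: 0.0000 30.6000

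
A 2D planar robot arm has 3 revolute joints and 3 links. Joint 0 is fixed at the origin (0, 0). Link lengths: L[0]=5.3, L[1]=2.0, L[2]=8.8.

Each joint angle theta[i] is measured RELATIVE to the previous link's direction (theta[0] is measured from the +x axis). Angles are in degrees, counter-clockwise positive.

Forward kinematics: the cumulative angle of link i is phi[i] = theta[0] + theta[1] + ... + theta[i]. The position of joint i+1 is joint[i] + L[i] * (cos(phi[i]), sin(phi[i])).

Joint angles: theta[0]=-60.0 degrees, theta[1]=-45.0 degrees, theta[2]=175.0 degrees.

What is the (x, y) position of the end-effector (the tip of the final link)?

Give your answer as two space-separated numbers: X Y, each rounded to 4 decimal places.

joint[0] = (0.0000, 0.0000)  (base)
link 0: phi[0] = -60 = -60 deg
  cos(-60 deg) = 0.5000, sin(-60 deg) = -0.8660
  joint[1] = (0.0000, 0.0000) + 5.3 * (0.5000, -0.8660) = (0.0000 + 2.6500, 0.0000 + -4.5899) = (2.6500, -4.5899)
link 1: phi[1] = -60 + -45 = -105 deg
  cos(-105 deg) = -0.2588, sin(-105 deg) = -0.9659
  joint[2] = (2.6500, -4.5899) + 2 * (-0.2588, -0.9659) = (2.6500 + -0.5176, -4.5899 + -1.9319) = (2.1324, -6.5218)
link 2: phi[2] = -60 + -45 + 175 = 70 deg
  cos(70 deg) = 0.3420, sin(70 deg) = 0.9397
  joint[3] = (2.1324, -6.5218) + 8.8 * (0.3420, 0.9397) = (2.1324 + 3.0098, -6.5218 + 8.2693) = (5.1421, 1.7475)
End effector: (5.1421, 1.7475)

Answer: 5.1421 1.7475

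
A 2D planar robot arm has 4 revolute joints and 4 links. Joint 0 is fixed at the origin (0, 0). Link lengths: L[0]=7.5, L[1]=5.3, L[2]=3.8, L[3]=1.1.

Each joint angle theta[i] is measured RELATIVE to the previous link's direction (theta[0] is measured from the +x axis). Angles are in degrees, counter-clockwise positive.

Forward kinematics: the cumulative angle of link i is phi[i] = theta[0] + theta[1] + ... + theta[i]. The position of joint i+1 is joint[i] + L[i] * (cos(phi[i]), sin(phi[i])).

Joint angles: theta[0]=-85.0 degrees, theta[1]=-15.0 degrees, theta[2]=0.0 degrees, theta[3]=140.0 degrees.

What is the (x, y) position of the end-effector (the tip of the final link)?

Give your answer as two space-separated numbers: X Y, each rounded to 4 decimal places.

Answer: -0.0839 -15.7261

Derivation:
joint[0] = (0.0000, 0.0000)  (base)
link 0: phi[0] = -85 = -85 deg
  cos(-85 deg) = 0.0872, sin(-85 deg) = -0.9962
  joint[1] = (0.0000, 0.0000) + 7.5 * (0.0872, -0.9962) = (0.0000 + 0.6537, 0.0000 + -7.4715) = (0.6537, -7.4715)
link 1: phi[1] = -85 + -15 = -100 deg
  cos(-100 deg) = -0.1736, sin(-100 deg) = -0.9848
  joint[2] = (0.6537, -7.4715) + 5.3 * (-0.1736, -0.9848) = (0.6537 + -0.9203, -7.4715 + -5.2195) = (-0.2667, -12.6909)
link 2: phi[2] = -85 + -15 + 0 = -100 deg
  cos(-100 deg) = -0.1736, sin(-100 deg) = -0.9848
  joint[3] = (-0.2667, -12.6909) + 3.8 * (-0.1736, -0.9848) = (-0.2667 + -0.6599, -12.6909 + -3.7423) = (-0.9265, -16.4332)
link 3: phi[3] = -85 + -15 + 0 + 140 = 40 deg
  cos(40 deg) = 0.7660, sin(40 deg) = 0.6428
  joint[4] = (-0.9265, -16.4332) + 1.1 * (0.7660, 0.6428) = (-0.9265 + 0.8426, -16.4332 + 0.7071) = (-0.0839, -15.7261)
End effector: (-0.0839, -15.7261)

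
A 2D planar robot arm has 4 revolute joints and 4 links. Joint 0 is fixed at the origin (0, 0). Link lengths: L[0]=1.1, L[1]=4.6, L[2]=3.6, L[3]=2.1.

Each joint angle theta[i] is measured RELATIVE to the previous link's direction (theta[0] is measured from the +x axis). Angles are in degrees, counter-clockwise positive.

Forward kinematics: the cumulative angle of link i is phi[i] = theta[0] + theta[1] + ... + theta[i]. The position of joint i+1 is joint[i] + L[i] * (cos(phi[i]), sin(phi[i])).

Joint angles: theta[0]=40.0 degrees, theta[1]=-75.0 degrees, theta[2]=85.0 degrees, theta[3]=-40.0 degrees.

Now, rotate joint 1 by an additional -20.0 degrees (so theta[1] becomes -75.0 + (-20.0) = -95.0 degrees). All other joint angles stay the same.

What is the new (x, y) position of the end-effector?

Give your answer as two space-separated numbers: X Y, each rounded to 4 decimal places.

Answer: 8.6669 -1.6257

Derivation:
joint[0] = (0.0000, 0.0000)  (base)
link 0: phi[0] = 40 = 40 deg
  cos(40 deg) = 0.7660, sin(40 deg) = 0.6428
  joint[1] = (0.0000, 0.0000) + 1.1 * (0.7660, 0.6428) = (0.0000 + 0.8426, 0.0000 + 0.7071) = (0.8426, 0.7071)
link 1: phi[1] = 40 + -95 = -55 deg
  cos(-55 deg) = 0.5736, sin(-55 deg) = -0.8192
  joint[2] = (0.8426, 0.7071) + 4.6 * (0.5736, -0.8192) = (0.8426 + 2.6385, 0.7071 + -3.7681) = (3.4811, -3.0610)
link 2: phi[2] = 40 + -95 + 85 = 30 deg
  cos(30 deg) = 0.8660, sin(30 deg) = 0.5000
  joint[3] = (3.4811, -3.0610) + 3.6 * (0.8660, 0.5000) = (3.4811 + 3.1177, -3.0610 + 1.8000) = (6.5988, -1.2610)
link 3: phi[3] = 40 + -95 + 85 + -40 = -10 deg
  cos(-10 deg) = 0.9848, sin(-10 deg) = -0.1736
  joint[4] = (6.5988, -1.2610) + 2.1 * (0.9848, -0.1736) = (6.5988 + 2.0681, -1.2610 + -0.3647) = (8.6669, -1.6257)
End effector: (8.6669, -1.6257)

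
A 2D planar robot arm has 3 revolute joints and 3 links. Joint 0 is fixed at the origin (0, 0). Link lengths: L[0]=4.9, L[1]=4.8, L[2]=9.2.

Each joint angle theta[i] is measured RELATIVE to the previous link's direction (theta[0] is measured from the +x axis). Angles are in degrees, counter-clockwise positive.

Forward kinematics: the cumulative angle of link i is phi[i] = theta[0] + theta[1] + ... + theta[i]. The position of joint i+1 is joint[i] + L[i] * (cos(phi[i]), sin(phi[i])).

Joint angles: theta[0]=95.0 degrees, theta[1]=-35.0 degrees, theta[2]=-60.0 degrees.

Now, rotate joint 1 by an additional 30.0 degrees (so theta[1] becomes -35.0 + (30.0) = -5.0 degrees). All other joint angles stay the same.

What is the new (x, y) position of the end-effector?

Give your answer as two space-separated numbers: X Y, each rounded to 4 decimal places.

Answer: 7.5404 14.2814

Derivation:
joint[0] = (0.0000, 0.0000)  (base)
link 0: phi[0] = 95 = 95 deg
  cos(95 deg) = -0.0872, sin(95 deg) = 0.9962
  joint[1] = (0.0000, 0.0000) + 4.9 * (-0.0872, 0.9962) = (0.0000 + -0.4271, 0.0000 + 4.8814) = (-0.4271, 4.8814)
link 1: phi[1] = 95 + -5 = 90 deg
  cos(90 deg) = 0.0000, sin(90 deg) = 1.0000
  joint[2] = (-0.4271, 4.8814) + 4.8 * (0.0000, 1.0000) = (-0.4271 + 0.0000, 4.8814 + 4.8000) = (-0.4271, 9.6814)
link 2: phi[2] = 95 + -5 + -60 = 30 deg
  cos(30 deg) = 0.8660, sin(30 deg) = 0.5000
  joint[3] = (-0.4271, 9.6814) + 9.2 * (0.8660, 0.5000) = (-0.4271 + 7.9674, 9.6814 + 4.6000) = (7.5404, 14.2814)
End effector: (7.5404, 14.2814)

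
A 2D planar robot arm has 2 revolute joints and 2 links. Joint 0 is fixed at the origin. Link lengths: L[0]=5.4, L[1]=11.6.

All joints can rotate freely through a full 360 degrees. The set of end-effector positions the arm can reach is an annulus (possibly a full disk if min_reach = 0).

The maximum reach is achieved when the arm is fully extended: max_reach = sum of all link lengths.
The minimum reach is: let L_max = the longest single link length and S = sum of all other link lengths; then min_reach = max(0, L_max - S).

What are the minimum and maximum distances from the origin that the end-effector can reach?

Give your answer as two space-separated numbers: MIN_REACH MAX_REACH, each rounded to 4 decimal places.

Link lengths: [5.4, 11.6]
max_reach = 5.4 + 11.6 = 17
L_max = max([5.4, 11.6]) = 11.6
S (sum of others) = 17 - 11.6 = 5.4
min_reach = max(0, 11.6 - 5.4) = max(0, 6.2) = 6.2

Answer: 6.2000 17.0000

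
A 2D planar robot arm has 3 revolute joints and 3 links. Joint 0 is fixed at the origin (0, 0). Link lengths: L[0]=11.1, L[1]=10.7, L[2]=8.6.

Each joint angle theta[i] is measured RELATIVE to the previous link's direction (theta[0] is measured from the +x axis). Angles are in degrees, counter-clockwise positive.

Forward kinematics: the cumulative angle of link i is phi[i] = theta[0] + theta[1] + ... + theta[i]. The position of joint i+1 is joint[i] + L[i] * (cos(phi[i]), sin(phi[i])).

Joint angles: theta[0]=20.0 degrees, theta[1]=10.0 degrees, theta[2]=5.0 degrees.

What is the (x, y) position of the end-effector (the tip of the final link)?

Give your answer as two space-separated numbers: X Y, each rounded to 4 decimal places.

joint[0] = (0.0000, 0.0000)  (base)
link 0: phi[0] = 20 = 20 deg
  cos(20 deg) = 0.9397, sin(20 deg) = 0.3420
  joint[1] = (0.0000, 0.0000) + 11.1 * (0.9397, 0.3420) = (0.0000 + 10.4306, 0.0000 + 3.7964) = (10.4306, 3.7964)
link 1: phi[1] = 20 + 10 = 30 deg
  cos(30 deg) = 0.8660, sin(30 deg) = 0.5000
  joint[2] = (10.4306, 3.7964) + 10.7 * (0.8660, 0.5000) = (10.4306 + 9.2665, 3.7964 + 5.3500) = (19.6971, 9.1464)
link 2: phi[2] = 20 + 10 + 5 = 35 deg
  cos(35 deg) = 0.8192, sin(35 deg) = 0.5736
  joint[3] = (19.6971, 9.1464) + 8.6 * (0.8192, 0.5736) = (19.6971 + 7.0447, 9.1464 + 4.9328) = (26.7418, 14.0792)
End effector: (26.7418, 14.0792)

Answer: 26.7418 14.0792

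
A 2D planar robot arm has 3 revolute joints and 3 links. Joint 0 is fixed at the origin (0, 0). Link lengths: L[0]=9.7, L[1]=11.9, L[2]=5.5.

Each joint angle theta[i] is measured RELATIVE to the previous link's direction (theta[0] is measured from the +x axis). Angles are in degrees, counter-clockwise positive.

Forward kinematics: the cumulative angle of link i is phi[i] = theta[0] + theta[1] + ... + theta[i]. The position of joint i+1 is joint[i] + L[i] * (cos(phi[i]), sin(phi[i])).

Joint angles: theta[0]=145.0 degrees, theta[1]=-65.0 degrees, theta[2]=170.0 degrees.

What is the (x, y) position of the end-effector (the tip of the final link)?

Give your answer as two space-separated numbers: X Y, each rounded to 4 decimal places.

joint[0] = (0.0000, 0.0000)  (base)
link 0: phi[0] = 145 = 145 deg
  cos(145 deg) = -0.8192, sin(145 deg) = 0.5736
  joint[1] = (0.0000, 0.0000) + 9.7 * (-0.8192, 0.5736) = (0.0000 + -7.9458, 0.0000 + 5.5637) = (-7.9458, 5.5637)
link 1: phi[1] = 145 + -65 = 80 deg
  cos(80 deg) = 0.1736, sin(80 deg) = 0.9848
  joint[2] = (-7.9458, 5.5637) + 11.9 * (0.1736, 0.9848) = (-7.9458 + 2.0664, 5.5637 + 11.7192) = (-5.8794, 17.2829)
link 2: phi[2] = 145 + -65 + 170 = 250 deg
  cos(250 deg) = -0.3420, sin(250 deg) = -0.9397
  joint[3] = (-5.8794, 17.2829) + 5.5 * (-0.3420, -0.9397) = (-5.8794 + -1.8811, 17.2829 + -5.1683) = (-7.7605, 12.1146)
End effector: (-7.7605, 12.1146)

Answer: -7.7605 12.1146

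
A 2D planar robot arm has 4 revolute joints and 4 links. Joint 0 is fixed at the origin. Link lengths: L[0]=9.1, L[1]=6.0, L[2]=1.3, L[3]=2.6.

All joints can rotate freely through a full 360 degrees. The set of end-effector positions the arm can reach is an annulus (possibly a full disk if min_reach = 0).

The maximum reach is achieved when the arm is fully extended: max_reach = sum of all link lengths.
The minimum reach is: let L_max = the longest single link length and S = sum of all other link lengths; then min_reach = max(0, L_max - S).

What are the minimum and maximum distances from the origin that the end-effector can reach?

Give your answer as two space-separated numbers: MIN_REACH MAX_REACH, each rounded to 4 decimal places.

Answer: 0.0000 19.0000

Derivation:
Link lengths: [9.1, 6.0, 1.3, 2.6]
max_reach = 9.1 + 6 + 1.3 + 2.6 = 19
L_max = max([9.1, 6.0, 1.3, 2.6]) = 9.1
S (sum of others) = 19 - 9.1 = 9.9
min_reach = max(0, 9.1 - 9.9) = max(0, -0.8) = 0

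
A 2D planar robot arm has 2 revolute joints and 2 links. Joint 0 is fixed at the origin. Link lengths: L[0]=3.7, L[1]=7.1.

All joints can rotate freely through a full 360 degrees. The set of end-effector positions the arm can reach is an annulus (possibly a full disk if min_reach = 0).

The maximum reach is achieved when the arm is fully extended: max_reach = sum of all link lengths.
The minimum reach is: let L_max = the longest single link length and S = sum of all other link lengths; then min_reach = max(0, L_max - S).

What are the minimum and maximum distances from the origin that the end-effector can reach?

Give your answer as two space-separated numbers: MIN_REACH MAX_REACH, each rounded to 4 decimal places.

Answer: 3.4000 10.8000

Derivation:
Link lengths: [3.7, 7.1]
max_reach = 3.7 + 7.1 = 10.8
L_max = max([3.7, 7.1]) = 7.1
S (sum of others) = 10.8 - 7.1 = 3.7
min_reach = max(0, 7.1 - 3.7) = max(0, 3.4) = 3.4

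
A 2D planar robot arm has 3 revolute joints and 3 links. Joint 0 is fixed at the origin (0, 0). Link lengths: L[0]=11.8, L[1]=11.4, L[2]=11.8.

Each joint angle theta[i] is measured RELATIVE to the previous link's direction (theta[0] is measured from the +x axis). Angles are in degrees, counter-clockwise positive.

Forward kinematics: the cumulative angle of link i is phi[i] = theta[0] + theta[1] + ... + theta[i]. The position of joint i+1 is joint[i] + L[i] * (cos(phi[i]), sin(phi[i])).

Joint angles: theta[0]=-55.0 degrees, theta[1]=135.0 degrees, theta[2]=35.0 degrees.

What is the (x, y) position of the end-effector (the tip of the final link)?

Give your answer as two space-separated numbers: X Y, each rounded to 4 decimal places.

Answer: 3.7609 12.2552

Derivation:
joint[0] = (0.0000, 0.0000)  (base)
link 0: phi[0] = -55 = -55 deg
  cos(-55 deg) = 0.5736, sin(-55 deg) = -0.8192
  joint[1] = (0.0000, 0.0000) + 11.8 * (0.5736, -0.8192) = (0.0000 + 6.7682, 0.0000 + -9.6660) = (6.7682, -9.6660)
link 1: phi[1] = -55 + 135 = 80 deg
  cos(80 deg) = 0.1736, sin(80 deg) = 0.9848
  joint[2] = (6.7682, -9.6660) + 11.4 * (0.1736, 0.9848) = (6.7682 + 1.9796, -9.6660 + 11.2268) = (8.7478, 1.5608)
link 2: phi[2] = -55 + 135 + 35 = 115 deg
  cos(115 deg) = -0.4226, sin(115 deg) = 0.9063
  joint[3] = (8.7478, 1.5608) + 11.8 * (-0.4226, 0.9063) = (8.7478 + -4.9869, 1.5608 + 10.6944) = (3.7609, 12.2552)
End effector: (3.7609, 12.2552)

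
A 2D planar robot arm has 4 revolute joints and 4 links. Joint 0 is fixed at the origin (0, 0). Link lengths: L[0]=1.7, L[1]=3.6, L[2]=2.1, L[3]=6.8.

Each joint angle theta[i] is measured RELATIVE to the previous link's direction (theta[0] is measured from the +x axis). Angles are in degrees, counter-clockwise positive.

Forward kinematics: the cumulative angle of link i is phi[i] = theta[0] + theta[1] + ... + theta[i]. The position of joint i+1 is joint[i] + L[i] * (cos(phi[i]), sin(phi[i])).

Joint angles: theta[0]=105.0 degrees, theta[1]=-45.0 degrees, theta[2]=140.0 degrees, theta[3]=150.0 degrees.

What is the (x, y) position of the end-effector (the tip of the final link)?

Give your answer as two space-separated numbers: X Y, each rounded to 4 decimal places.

joint[0] = (0.0000, 0.0000)  (base)
link 0: phi[0] = 105 = 105 deg
  cos(105 deg) = -0.2588, sin(105 deg) = 0.9659
  joint[1] = (0.0000, 0.0000) + 1.7 * (-0.2588, 0.9659) = (0.0000 + -0.4400, 0.0000 + 1.6421) = (-0.4400, 1.6421)
link 1: phi[1] = 105 + -45 = 60 deg
  cos(60 deg) = 0.5000, sin(60 deg) = 0.8660
  joint[2] = (-0.4400, 1.6421) + 3.6 * (0.5000, 0.8660) = (-0.4400 + 1.8000, 1.6421 + 3.1177) = (1.3600, 4.7598)
link 2: phi[2] = 105 + -45 + 140 = 200 deg
  cos(200 deg) = -0.9397, sin(200 deg) = -0.3420
  joint[3] = (1.3600, 4.7598) + 2.1 * (-0.9397, -0.3420) = (1.3600 + -1.9734, 4.7598 + -0.7182) = (-0.6133, 4.0415)
link 3: phi[3] = 105 + -45 + 140 + 150 = 350 deg
  cos(350 deg) = 0.9848, sin(350 deg) = -0.1736
  joint[4] = (-0.6133, 4.0415) + 6.8 * (0.9848, -0.1736) = (-0.6133 + 6.6967, 4.0415 + -1.1808) = (6.0833, 2.8607)
End effector: (6.0833, 2.8607)

Answer: 6.0833 2.8607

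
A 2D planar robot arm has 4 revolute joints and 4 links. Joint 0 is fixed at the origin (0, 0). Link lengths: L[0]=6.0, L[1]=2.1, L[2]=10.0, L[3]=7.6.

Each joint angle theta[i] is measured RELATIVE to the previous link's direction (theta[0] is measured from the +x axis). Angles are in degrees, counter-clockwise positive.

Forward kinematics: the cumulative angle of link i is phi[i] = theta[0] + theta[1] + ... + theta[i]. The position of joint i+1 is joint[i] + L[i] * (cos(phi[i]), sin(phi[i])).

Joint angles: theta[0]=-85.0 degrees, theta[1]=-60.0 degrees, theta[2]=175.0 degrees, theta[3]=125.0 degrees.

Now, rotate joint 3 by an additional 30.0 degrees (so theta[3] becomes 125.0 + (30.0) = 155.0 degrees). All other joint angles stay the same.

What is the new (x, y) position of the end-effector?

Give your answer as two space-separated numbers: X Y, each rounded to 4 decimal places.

Answer: -0.1081 -2.8441

Derivation:
joint[0] = (0.0000, 0.0000)  (base)
link 0: phi[0] = -85 = -85 deg
  cos(-85 deg) = 0.0872, sin(-85 deg) = -0.9962
  joint[1] = (0.0000, 0.0000) + 6 * (0.0872, -0.9962) = (0.0000 + 0.5229, 0.0000 + -5.9772) = (0.5229, -5.9772)
link 1: phi[1] = -85 + -60 = -145 deg
  cos(-145 deg) = -0.8192, sin(-145 deg) = -0.5736
  joint[2] = (0.5229, -5.9772) + 2.1 * (-0.8192, -0.5736) = (0.5229 + -1.7202, -5.9772 + -1.2045) = (-1.1973, -7.1817)
link 2: phi[2] = -85 + -60 + 175 = 30 deg
  cos(30 deg) = 0.8660, sin(30 deg) = 0.5000
  joint[3] = (-1.1973, -7.1817) + 10 * (0.8660, 0.5000) = (-1.1973 + 8.6603, -7.1817 + 5.0000) = (7.4630, -2.1817)
link 3: phi[3] = -85 + -60 + 175 + 155 = 185 deg
  cos(185 deg) = -0.9962, sin(185 deg) = -0.0872
  joint[4] = (7.4630, -2.1817) + 7.6 * (-0.9962, -0.0872) = (7.4630 + -7.5711, -2.1817 + -0.6624) = (-0.1081, -2.8441)
End effector: (-0.1081, -2.8441)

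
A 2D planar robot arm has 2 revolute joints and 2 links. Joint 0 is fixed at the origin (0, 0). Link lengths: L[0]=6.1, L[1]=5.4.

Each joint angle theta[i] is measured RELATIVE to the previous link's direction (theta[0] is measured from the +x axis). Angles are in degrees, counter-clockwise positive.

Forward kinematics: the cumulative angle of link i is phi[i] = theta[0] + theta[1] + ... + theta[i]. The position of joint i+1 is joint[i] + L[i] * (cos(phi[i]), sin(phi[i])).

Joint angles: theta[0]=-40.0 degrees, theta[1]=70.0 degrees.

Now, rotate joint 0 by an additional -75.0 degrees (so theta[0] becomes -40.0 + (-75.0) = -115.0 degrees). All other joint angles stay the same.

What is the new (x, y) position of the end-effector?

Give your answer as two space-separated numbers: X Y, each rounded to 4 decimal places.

Answer: 1.2404 -9.3469

Derivation:
joint[0] = (0.0000, 0.0000)  (base)
link 0: phi[0] = -115 = -115 deg
  cos(-115 deg) = -0.4226, sin(-115 deg) = -0.9063
  joint[1] = (0.0000, 0.0000) + 6.1 * (-0.4226, -0.9063) = (0.0000 + -2.5780, 0.0000 + -5.5285) = (-2.5780, -5.5285)
link 1: phi[1] = -115 + 70 = -45 deg
  cos(-45 deg) = 0.7071, sin(-45 deg) = -0.7071
  joint[2] = (-2.5780, -5.5285) + 5.4 * (0.7071, -0.7071) = (-2.5780 + 3.8184, -5.5285 + -3.8184) = (1.2404, -9.3469)
End effector: (1.2404, -9.3469)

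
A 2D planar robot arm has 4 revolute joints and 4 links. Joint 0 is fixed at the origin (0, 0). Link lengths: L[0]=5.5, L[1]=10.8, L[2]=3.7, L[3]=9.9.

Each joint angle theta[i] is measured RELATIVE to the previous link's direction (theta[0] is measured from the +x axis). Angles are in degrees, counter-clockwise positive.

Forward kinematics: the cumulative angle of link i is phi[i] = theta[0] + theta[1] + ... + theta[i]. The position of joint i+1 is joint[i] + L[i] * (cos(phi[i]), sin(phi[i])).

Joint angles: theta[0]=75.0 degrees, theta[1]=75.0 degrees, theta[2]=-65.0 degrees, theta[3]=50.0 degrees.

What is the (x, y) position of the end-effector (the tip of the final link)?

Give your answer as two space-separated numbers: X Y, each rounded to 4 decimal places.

Answer: -14.6075 21.3989

Derivation:
joint[0] = (0.0000, 0.0000)  (base)
link 0: phi[0] = 75 = 75 deg
  cos(75 deg) = 0.2588, sin(75 deg) = 0.9659
  joint[1] = (0.0000, 0.0000) + 5.5 * (0.2588, 0.9659) = (0.0000 + 1.4235, 0.0000 + 5.3126) = (1.4235, 5.3126)
link 1: phi[1] = 75 + 75 = 150 deg
  cos(150 deg) = -0.8660, sin(150 deg) = 0.5000
  joint[2] = (1.4235, 5.3126) + 10.8 * (-0.8660, 0.5000) = (1.4235 + -9.3531, 5.3126 + 5.4000) = (-7.9296, 10.7126)
link 2: phi[2] = 75 + 75 + -65 = 85 deg
  cos(85 deg) = 0.0872, sin(85 deg) = 0.9962
  joint[3] = (-7.9296, 10.7126) + 3.7 * (0.0872, 0.9962) = (-7.9296 + 0.3225, 10.7126 + 3.6859) = (-7.6071, 14.3985)
link 3: phi[3] = 75 + 75 + -65 + 50 = 135 deg
  cos(135 deg) = -0.7071, sin(135 deg) = 0.7071
  joint[4] = (-7.6071, 14.3985) + 9.9 * (-0.7071, 0.7071) = (-7.6071 + -7.0004, 14.3985 + 7.0004) = (-14.6075, 21.3989)
End effector: (-14.6075, 21.3989)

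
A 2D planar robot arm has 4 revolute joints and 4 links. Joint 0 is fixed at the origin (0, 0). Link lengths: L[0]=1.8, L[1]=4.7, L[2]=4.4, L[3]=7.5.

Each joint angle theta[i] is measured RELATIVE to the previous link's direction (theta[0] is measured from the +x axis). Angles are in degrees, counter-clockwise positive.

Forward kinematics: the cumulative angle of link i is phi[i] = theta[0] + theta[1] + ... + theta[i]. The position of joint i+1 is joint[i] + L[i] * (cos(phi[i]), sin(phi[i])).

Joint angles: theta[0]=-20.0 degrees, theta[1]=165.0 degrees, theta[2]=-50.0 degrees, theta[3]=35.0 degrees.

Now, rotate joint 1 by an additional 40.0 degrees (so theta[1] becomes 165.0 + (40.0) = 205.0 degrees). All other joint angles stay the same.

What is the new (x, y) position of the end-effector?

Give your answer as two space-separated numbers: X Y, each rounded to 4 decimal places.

Answer: -13.4880 3.3884

Derivation:
joint[0] = (0.0000, 0.0000)  (base)
link 0: phi[0] = -20 = -20 deg
  cos(-20 deg) = 0.9397, sin(-20 deg) = -0.3420
  joint[1] = (0.0000, 0.0000) + 1.8 * (0.9397, -0.3420) = (0.0000 + 1.6914, 0.0000 + -0.6156) = (1.6914, -0.6156)
link 1: phi[1] = -20 + 205 = 185 deg
  cos(185 deg) = -0.9962, sin(185 deg) = -0.0872
  joint[2] = (1.6914, -0.6156) + 4.7 * (-0.9962, -0.0872) = (1.6914 + -4.6821, -0.6156 + -0.4096) = (-2.9907, -1.0253)
link 2: phi[2] = -20 + 205 + -50 = 135 deg
  cos(135 deg) = -0.7071, sin(135 deg) = 0.7071
  joint[3] = (-2.9907, -1.0253) + 4.4 * (-0.7071, 0.7071) = (-2.9907 + -3.1113, -1.0253 + 3.1113) = (-6.1019, 2.0860)
link 3: phi[3] = -20 + 205 + -50 + 35 = 170 deg
  cos(170 deg) = -0.9848, sin(170 deg) = 0.1736
  joint[4] = (-6.1019, 2.0860) + 7.5 * (-0.9848, 0.1736) = (-6.1019 + -7.3861, 2.0860 + 1.3024) = (-13.4880, 3.3884)
End effector: (-13.4880, 3.3884)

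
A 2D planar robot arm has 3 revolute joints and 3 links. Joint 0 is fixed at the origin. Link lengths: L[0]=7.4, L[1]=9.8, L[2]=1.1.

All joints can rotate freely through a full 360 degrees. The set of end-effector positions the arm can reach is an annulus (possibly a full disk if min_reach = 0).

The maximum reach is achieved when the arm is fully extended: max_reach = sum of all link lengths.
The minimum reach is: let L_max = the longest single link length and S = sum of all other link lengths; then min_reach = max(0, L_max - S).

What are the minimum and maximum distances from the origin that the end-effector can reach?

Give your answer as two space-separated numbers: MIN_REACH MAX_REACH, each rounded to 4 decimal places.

Answer: 1.3000 18.3000

Derivation:
Link lengths: [7.4, 9.8, 1.1]
max_reach = 7.4 + 9.8 + 1.1 = 18.3
L_max = max([7.4, 9.8, 1.1]) = 9.8
S (sum of others) = 18.3 - 9.8 = 8.5
min_reach = max(0, 9.8 - 8.5) = max(0, 1.3) = 1.3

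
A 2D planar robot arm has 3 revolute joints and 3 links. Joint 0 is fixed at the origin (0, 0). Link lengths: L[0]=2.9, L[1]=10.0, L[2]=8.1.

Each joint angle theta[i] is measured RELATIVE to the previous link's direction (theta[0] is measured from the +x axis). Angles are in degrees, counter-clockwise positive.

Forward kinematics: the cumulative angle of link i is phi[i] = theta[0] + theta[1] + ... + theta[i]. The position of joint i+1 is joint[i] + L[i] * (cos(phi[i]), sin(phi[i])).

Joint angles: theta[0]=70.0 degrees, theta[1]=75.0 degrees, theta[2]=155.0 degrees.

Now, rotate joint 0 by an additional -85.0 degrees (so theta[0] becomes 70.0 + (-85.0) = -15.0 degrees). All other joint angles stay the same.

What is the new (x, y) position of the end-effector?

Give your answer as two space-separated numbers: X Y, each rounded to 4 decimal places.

Answer: 1.1661 3.2637

Derivation:
joint[0] = (0.0000, 0.0000)  (base)
link 0: phi[0] = -15 = -15 deg
  cos(-15 deg) = 0.9659, sin(-15 deg) = -0.2588
  joint[1] = (0.0000, 0.0000) + 2.9 * (0.9659, -0.2588) = (0.0000 + 2.8012, 0.0000 + -0.7506) = (2.8012, -0.7506)
link 1: phi[1] = -15 + 75 = 60 deg
  cos(60 deg) = 0.5000, sin(60 deg) = 0.8660
  joint[2] = (2.8012, -0.7506) + 10 * (0.5000, 0.8660) = (2.8012 + 5.0000, -0.7506 + 8.6603) = (7.8012, 7.9097)
link 2: phi[2] = -15 + 75 + 155 = 215 deg
  cos(215 deg) = -0.8192, sin(215 deg) = -0.5736
  joint[3] = (7.8012, 7.9097) + 8.1 * (-0.8192, -0.5736) = (7.8012 + -6.6351, 7.9097 + -4.6460) = (1.1661, 3.2637)
End effector: (1.1661, 3.2637)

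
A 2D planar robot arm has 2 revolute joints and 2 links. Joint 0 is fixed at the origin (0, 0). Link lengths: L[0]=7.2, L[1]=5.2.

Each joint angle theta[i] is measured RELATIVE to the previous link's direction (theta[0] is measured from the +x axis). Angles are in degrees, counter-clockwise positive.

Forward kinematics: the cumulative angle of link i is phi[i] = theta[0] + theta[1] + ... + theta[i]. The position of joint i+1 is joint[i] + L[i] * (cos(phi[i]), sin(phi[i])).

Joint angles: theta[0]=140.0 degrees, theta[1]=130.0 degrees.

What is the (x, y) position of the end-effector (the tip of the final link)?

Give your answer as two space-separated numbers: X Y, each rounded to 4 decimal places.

Answer: -5.5155 -0.5719

Derivation:
joint[0] = (0.0000, 0.0000)  (base)
link 0: phi[0] = 140 = 140 deg
  cos(140 deg) = -0.7660, sin(140 deg) = 0.6428
  joint[1] = (0.0000, 0.0000) + 7.2 * (-0.7660, 0.6428) = (0.0000 + -5.5155, 0.0000 + 4.6281) = (-5.5155, 4.6281)
link 1: phi[1] = 140 + 130 = 270 deg
  cos(270 deg) = -0.0000, sin(270 deg) = -1.0000
  joint[2] = (-5.5155, 4.6281) + 5.2 * (-0.0000, -1.0000) = (-5.5155 + -0.0000, 4.6281 + -5.2000) = (-5.5155, -0.5719)
End effector: (-5.5155, -0.5719)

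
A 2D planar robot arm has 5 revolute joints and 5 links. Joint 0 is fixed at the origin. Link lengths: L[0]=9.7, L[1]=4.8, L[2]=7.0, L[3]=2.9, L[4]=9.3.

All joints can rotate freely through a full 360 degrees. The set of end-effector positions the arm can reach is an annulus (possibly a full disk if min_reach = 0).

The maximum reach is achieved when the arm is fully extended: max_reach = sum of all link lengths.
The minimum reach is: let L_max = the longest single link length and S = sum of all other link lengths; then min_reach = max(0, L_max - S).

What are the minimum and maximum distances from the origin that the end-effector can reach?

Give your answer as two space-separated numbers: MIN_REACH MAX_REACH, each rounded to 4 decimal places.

Link lengths: [9.7, 4.8, 7.0, 2.9, 9.3]
max_reach = 9.7 + 4.8 + 7 + 2.9 + 9.3 = 33.7
L_max = max([9.7, 4.8, 7.0, 2.9, 9.3]) = 9.7
S (sum of others) = 33.7 - 9.7 = 24
min_reach = max(0, 9.7 - 24) = max(0, -14.3) = 0

Answer: 0.0000 33.7000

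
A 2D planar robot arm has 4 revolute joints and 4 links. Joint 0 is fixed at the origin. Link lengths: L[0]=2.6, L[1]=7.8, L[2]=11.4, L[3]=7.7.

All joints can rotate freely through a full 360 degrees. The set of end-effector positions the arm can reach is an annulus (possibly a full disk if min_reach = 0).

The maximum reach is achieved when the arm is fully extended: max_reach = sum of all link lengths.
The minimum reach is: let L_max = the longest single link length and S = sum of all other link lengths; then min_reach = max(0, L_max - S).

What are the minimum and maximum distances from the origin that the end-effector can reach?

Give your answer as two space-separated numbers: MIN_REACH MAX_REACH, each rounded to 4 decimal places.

Answer: 0.0000 29.5000

Derivation:
Link lengths: [2.6, 7.8, 11.4, 7.7]
max_reach = 2.6 + 7.8 + 11.4 + 7.7 = 29.5
L_max = max([2.6, 7.8, 11.4, 7.7]) = 11.4
S (sum of others) = 29.5 - 11.4 = 18.1
min_reach = max(0, 11.4 - 18.1) = max(0, -6.7) = 0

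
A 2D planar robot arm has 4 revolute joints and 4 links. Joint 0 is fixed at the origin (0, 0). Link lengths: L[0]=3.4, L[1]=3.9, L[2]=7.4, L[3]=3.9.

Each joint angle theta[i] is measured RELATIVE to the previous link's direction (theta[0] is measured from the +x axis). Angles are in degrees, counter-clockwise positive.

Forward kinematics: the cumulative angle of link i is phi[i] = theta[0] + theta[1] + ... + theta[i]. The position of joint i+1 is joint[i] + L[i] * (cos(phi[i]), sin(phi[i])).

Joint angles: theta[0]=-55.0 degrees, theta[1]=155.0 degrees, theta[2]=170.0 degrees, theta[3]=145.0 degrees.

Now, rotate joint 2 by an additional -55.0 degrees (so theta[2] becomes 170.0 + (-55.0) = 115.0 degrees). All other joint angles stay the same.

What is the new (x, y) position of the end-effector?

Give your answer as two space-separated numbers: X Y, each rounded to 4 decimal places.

joint[0] = (0.0000, 0.0000)  (base)
link 0: phi[0] = -55 = -55 deg
  cos(-55 deg) = 0.5736, sin(-55 deg) = -0.8192
  joint[1] = (0.0000, 0.0000) + 3.4 * (0.5736, -0.8192) = (0.0000 + 1.9502, 0.0000 + -2.7851) = (1.9502, -2.7851)
link 1: phi[1] = -55 + 155 = 100 deg
  cos(100 deg) = -0.1736, sin(100 deg) = 0.9848
  joint[2] = (1.9502, -2.7851) + 3.9 * (-0.1736, 0.9848) = (1.9502 + -0.6772, -2.7851 + 3.8408) = (1.2729, 1.0556)
link 2: phi[2] = -55 + 155 + 115 = 215 deg
  cos(215 deg) = -0.8192, sin(215 deg) = -0.5736
  joint[3] = (1.2729, 1.0556) + 7.4 * (-0.8192, -0.5736) = (1.2729 + -6.0617, 1.0556 + -4.2445) = (-4.7888, -3.1888)
link 3: phi[3] = -55 + 155 + 115 + 145 = 360 deg
  cos(360 deg) = 1.0000, sin(360 deg) = -0.0000
  joint[4] = (-4.7888, -3.1888) + 3.9 * (1.0000, -0.0000) = (-4.7888 + 3.9000, -3.1888 + -0.0000) = (-0.8888, -3.1888)
End effector: (-0.8888, -3.1888)

Answer: -0.8888 -3.1888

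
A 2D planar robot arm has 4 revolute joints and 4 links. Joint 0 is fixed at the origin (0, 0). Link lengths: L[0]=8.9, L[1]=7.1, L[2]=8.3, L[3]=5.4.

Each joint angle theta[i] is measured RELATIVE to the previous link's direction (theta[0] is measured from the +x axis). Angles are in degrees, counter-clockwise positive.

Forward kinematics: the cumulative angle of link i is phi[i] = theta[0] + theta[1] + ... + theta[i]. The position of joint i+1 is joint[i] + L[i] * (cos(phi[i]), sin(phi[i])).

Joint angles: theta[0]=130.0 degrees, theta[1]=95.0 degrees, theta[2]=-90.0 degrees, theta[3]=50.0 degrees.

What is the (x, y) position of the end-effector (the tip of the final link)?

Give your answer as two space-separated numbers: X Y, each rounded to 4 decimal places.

joint[0] = (0.0000, 0.0000)  (base)
link 0: phi[0] = 130 = 130 deg
  cos(130 deg) = -0.6428, sin(130 deg) = 0.7660
  joint[1] = (0.0000, 0.0000) + 8.9 * (-0.6428, 0.7660) = (0.0000 + -5.7208, 0.0000 + 6.8178) = (-5.7208, 6.8178)
link 1: phi[1] = 130 + 95 = 225 deg
  cos(225 deg) = -0.7071, sin(225 deg) = -0.7071
  joint[2] = (-5.7208, 6.8178) + 7.1 * (-0.7071, -0.7071) = (-5.7208 + -5.0205, 6.8178 + -5.0205) = (-10.7413, 1.7973)
link 2: phi[2] = 130 + 95 + -90 = 135 deg
  cos(135 deg) = -0.7071, sin(135 deg) = 0.7071
  joint[3] = (-10.7413, 1.7973) + 8.3 * (-0.7071, 0.7071) = (-10.7413 + -5.8690, 1.7973 + 5.8690) = (-16.6103, 7.6663)
link 3: phi[3] = 130 + 95 + -90 + 50 = 185 deg
  cos(185 deg) = -0.9962, sin(185 deg) = -0.0872
  joint[4] = (-16.6103, 7.6663) + 5.4 * (-0.9962, -0.0872) = (-16.6103 + -5.3795, 7.6663 + -0.4706) = (-21.9897, 7.1957)
End effector: (-21.9897, 7.1957)

Answer: -21.9897 7.1957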